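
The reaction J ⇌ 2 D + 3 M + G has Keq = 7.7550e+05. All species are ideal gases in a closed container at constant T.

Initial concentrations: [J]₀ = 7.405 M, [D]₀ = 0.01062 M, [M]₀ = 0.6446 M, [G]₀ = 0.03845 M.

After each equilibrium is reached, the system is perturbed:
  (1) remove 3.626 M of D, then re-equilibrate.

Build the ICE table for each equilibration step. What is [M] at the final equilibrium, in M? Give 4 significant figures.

Q₀ = 1.5685e-07 vs Keq = 7.7550e+05 ⇒ Q<K, forward
Step 1:
                  J         D         M         G
  init        7.405   0.01062    0.6446   0.03845
  Δ          -4.977     9.955     14.93     4.977
  eq          2.428     9.965     15.58     5.016
  solve Keq expr → x = 4.977; check Q = 7.7550e+05
Then remove 3.626 M of D.
Step 2:
                  J         D         M         G
  init        2.428     6.339     15.58     5.016
  Δ         -0.5058     1.012     1.517    0.5058
  eq          1.922     7.351     17.09     5.522
  solve Keq expr → x = 0.5058; check Q = 7.7550e+05

[M]_eq = 17.09 M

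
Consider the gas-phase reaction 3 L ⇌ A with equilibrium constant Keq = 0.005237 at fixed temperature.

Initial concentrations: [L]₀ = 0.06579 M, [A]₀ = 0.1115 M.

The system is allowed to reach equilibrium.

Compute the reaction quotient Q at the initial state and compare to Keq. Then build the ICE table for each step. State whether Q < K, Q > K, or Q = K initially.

Q₀ = 391.6; Q > K (proceeds reverse)

Q₀ = 391.6 vs Keq = 0.005237 ⇒ Q>K, reverse
Step 1:
                    L           A
  init        0.06579      0.1115
  Δ            0.3335     -0.1112
  eq           0.3993  3.3339e-04
  solve Keq expr → x = -0.1112; check Q = 0.005237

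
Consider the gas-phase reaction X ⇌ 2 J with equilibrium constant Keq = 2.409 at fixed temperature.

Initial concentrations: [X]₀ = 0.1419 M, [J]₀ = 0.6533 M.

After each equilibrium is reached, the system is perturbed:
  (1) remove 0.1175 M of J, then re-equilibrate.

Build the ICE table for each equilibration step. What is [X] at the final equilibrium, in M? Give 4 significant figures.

[X]_eq = 0.13 M

Q₀ = 3.008 vs Keq = 2.409 ⇒ Q>K, reverse
Step 1:
                    X           J
  Initial      0.1419      0.6533
  Change      0.01715     -0.0343
  Equil        0.1591       0.619
  solve Keq expr → x = -0.01715; check Q = 2.409
Then remove 0.1175 M of J.
Step 2:
                    X           J
  Initial      0.1591      0.5015
  Change     -0.02906     0.05811
  Equil          0.13      0.5596
  solve Keq expr → x = 0.02906; check Q = 2.409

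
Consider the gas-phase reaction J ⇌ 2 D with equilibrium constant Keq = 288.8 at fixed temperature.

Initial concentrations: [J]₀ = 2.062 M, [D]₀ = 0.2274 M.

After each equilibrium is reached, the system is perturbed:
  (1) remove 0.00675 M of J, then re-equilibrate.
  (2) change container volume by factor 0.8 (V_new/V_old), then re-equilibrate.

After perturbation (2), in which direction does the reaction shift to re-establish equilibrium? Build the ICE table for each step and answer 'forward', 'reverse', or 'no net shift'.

Q₀ = 0.02508 vs Keq = 288.8 ⇒ Q<K, forward
Step 1:
                    J           D
  init          2.062      0.2274
  Δ                -2           4
  eq          0.06189       4.228
  solve Keq expr → x = 2; check Q = 288.8
Then remove 0.00675 M of J.
Step 2:
                    J           D
  init        0.05514       4.228
  Δ          0.006377    -0.01275
  eq          0.06151       4.215
  solve Keq expr → x = -0.006377; check Q = 288.8
Then change container volume by factor 0.8 (V_new/V_old).
Step 3:
                    J           D
  init        0.07689       5.269
  Δ           0.01792    -0.03584
  eq          0.09481       5.233
  solve Keq expr → x = -0.01792; check Q = 288.8

Direction: reverse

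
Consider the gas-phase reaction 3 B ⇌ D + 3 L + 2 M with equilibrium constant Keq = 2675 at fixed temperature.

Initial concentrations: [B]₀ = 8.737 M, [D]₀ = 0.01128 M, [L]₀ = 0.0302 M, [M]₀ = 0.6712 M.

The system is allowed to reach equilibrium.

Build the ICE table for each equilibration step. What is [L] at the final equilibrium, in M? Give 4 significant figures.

[L]_eq = 6.825 M

Q₀ = 2.0987e-10 vs Keq = 2675 ⇒ Q<K, forward
Step 1:
                  B         D         L         M
  init        8.737   0.01128    0.0302    0.6712
  Δ          -6.795     2.265     6.795      4.53
  eq          1.942     2.276     6.825     5.201
  solve Keq expr → x = 2.265; check Q = 2675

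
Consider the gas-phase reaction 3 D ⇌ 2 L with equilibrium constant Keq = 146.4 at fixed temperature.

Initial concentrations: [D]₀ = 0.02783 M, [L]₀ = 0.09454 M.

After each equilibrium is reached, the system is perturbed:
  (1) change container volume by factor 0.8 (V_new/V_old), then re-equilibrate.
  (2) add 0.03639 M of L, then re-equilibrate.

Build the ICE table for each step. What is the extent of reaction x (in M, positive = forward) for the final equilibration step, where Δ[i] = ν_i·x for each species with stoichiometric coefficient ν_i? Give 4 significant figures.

x = -0.002613 M

Q₀ = 414.7 vs Keq = 146.4 ⇒ Q>K, reverse
Step 1:
                  D         L
  Initial   0.02783   0.09454
  Change   0.009725 -0.006483
  Equil     0.03755   0.08806
  solve Keq expr → x = -0.003242; check Q = 146.4
Then change container volume by factor 0.8 (V_new/V_old).
Step 2:
                  D         L
  Initial   0.04694    0.1101
  Change  -0.002863  0.001908
  Equil     0.04408     0.112
  solve Keq expr → x = 9.5424e-04; check Q = 146.4
Then add 0.03639 M of L.
Step 3:
                  D         L
  Initial   0.04408    0.1484
  Change   0.007839 -0.005226
  Equil     0.05192    0.1431
  solve Keq expr → x = -0.002613; check Q = 146.4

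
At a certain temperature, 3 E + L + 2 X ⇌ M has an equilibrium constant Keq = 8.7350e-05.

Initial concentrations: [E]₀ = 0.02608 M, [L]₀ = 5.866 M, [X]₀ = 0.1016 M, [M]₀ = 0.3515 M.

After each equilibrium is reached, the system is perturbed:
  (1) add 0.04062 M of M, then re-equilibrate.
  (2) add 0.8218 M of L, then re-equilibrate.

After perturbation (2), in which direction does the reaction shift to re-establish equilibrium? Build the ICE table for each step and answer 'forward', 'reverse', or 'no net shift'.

Direction: forward

Q₀ = 3.2725e+05 vs Keq = 8.7350e-05 ⇒ Q>K, reverse
Step 1:
                    E           L           X           M
  I           0.02608       5.866      0.1016      0.3515
  C             1.053      0.3511      0.7021     -0.3511
  E             1.079       6.217      0.8037  4.4099e-04
  solve Keq expr → x = -0.3511; check Q = 8.7350e-05
Then add 0.04062 M of M.
Step 2:
                    E           L           X           M
  I             1.079       6.217      0.8037     0.04106
  C             0.121     0.04032     0.08064    -0.04032
  E               1.2       6.257      0.8844  7.3910e-04
  solve Keq expr → x = -0.04032; check Q = 8.7350e-05
Then add 0.8218 M of L.
Step 3:
                    E           L           X           M
  I               1.2       7.079      0.8844  7.3910e-04
  C       -2.8827e-04 -9.6091e-05 -1.9218e-04  9.6091e-05
  E               1.2       7.079      0.8842  8.3519e-04
  solve Keq expr → x = 9.6091e-05; check Q = 8.7350e-05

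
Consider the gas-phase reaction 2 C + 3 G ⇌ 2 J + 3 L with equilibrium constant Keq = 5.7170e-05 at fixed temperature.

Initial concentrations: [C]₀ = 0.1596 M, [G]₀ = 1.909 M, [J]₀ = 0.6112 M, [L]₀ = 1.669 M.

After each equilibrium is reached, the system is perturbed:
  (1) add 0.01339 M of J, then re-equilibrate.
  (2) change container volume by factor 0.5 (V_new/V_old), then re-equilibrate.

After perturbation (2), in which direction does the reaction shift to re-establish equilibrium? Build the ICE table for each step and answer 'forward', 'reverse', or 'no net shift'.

Direction: no net shift

Q₀ = 9.801 vs Keq = 5.7170e-05 ⇒ Q>K, reverse
Step 1:
                    C           G           J           L
  init         0.1596       1.909      0.6112       1.669
  Δ            0.5757      0.8635     -0.5757     -0.8635
  eq           0.7353       2.773     0.03551      0.8055
  solve Keq expr → x = -0.2878; check Q = 5.7170e-05
Then add 0.01339 M of J.
Step 2:
                    C           G           J           L
  init         0.7353       2.773      0.0489      0.8055
  Δ           0.01133     0.01699    -0.01133    -0.01699
  eq           0.7466        2.79     0.03757      0.7885
  solve Keq expr → x = -0.005664; check Q = 5.7170e-05
Then change container volume by factor 0.5 (V_new/V_old).
Step 3:
                    C           G           J           L
  init          1.493       5.579     0.07513       1.577
  Δ                 0           0           0           0
  eq            1.493       5.579     0.07513       1.577
  solve Keq expr → x = 0; check Q = 5.7170e-05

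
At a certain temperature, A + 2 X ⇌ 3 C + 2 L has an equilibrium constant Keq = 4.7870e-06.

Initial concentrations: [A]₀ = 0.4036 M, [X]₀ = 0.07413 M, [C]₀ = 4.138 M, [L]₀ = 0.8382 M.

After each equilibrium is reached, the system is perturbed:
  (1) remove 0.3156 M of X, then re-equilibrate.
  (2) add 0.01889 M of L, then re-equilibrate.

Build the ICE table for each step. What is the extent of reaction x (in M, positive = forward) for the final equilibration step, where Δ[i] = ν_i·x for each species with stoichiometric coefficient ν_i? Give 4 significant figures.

x = -0.009439 M

Q₀ = 2.2445e+04 vs Keq = 4.7870e-06 ⇒ Q>K, reverse
Step 1:
                    A           X           C           L
  I            0.4036     0.07413       4.138      0.8382
  C            0.4189      0.8378      -1.257     -0.8378
  E            0.8225       0.912       2.881  3.7000e-04
  solve Keq expr → x = -0.4189; check Q = 4.7870e-06
Then remove 0.3156 M of X.
Step 2:
                    A           X           C           L
  I            0.8225      0.5964       2.881  3.7000e-04
  C        6.3981e-05  1.2796e-04 -1.9194e-04 -1.2796e-04
  E            0.8226      0.5965       2.881  2.4204e-04
  solve Keq expr → x = -6.3981e-05; check Q = 4.7870e-06
Then add 0.01889 M of L.
Step 3:
                    A           X           C           L
  I            0.8226      0.5965       2.881     0.01913
  C          0.009439     0.01888    -0.02832    -0.01888
  E             0.832      0.6154       2.853  2.5488e-04
  solve Keq expr → x = -0.009439; check Q = 4.7870e-06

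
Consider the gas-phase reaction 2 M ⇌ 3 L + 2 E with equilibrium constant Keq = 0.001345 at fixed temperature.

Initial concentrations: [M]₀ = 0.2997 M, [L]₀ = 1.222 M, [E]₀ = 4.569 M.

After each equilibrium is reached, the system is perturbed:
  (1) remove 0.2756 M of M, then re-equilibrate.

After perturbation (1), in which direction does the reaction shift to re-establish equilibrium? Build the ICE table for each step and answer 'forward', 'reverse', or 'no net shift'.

Q₀ = 424.1 vs Keq = 0.001345 ⇒ Q>K, reverse
Step 1:
                  M         L         E
  init       0.2997     1.222     4.569
  Δ          0.7827    -1.174   -0.7827
  eq          1.082    0.0479     3.786
  solve Keq expr → x = -0.3914; check Q = 0.001345
Then remove 0.2756 M of M.
Step 2:
                  M         L         E
  init       0.8068    0.0479     3.786
  Δ        0.005536 -0.008304 -0.005536
  eq         0.8124    0.0396     3.781
  solve Keq expr → x = -0.002768; check Q = 0.001345

Direction: reverse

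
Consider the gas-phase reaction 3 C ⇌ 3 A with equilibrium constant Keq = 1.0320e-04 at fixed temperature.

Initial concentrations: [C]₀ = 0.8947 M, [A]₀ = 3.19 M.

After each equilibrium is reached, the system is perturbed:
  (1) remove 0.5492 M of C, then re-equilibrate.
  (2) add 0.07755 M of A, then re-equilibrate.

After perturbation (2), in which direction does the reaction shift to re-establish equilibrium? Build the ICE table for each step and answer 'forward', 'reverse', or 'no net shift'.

Direction: reverse

Q₀ = 45.33 vs Keq = 1.0320e-04 ⇒ Q>K, reverse
Step 1:
                  C         A
  Initial    0.8947      3.19
  Change      3.007    -3.007
  Equil       3.902     0.183
  solve Keq expr → x = -1.002; check Q = 1.0320e-04
Then remove 0.5492 M of C.
Step 2:
                  C         A
  Initial     3.352     0.183
  Change    0.02461  -0.02461
  Equil       3.377    0.1584
  solve Keq expr → x = -0.008202; check Q = 1.0320e-04
Then add 0.07755 M of A.
Step 3:
                  C         A
  Initial     3.377     0.236
  Change    0.07408  -0.07408
  Equil       3.451    0.1619
  solve Keq expr → x = -0.02469; check Q = 1.0320e-04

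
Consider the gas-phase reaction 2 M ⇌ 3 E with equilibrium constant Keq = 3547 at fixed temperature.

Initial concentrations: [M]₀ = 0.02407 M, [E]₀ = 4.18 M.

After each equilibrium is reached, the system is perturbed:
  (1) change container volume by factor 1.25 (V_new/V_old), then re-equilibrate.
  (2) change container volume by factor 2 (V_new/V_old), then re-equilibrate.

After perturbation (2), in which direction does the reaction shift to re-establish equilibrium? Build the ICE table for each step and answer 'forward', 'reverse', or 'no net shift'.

Direction: forward

Q₀ = 1.2606e+05 vs Keq = 3547 ⇒ Q>K, reverse
Step 1:
                   M          E
  I          0.02407       4.18
  C           0.1109    -0.1664
  E            0.135      4.014
  solve Keq expr → x = -0.05547; check Q = 3547
Then change container volume by factor 1.25 (V_new/V_old).
Step 2:
                   M          E
  I            0.108      3.211
  C         -0.01068    0.01602
  E          0.09733      3.227
  solve Keq expr → x = 0.005339; check Q = 3547
Then change container volume by factor 2 (V_new/V_old).
Step 3:
                   M          E
  I          0.04866      1.613
  C          -0.0136     0.0204
  E          0.03507      1.634
  solve Keq expr → x = 0.006799; check Q = 3547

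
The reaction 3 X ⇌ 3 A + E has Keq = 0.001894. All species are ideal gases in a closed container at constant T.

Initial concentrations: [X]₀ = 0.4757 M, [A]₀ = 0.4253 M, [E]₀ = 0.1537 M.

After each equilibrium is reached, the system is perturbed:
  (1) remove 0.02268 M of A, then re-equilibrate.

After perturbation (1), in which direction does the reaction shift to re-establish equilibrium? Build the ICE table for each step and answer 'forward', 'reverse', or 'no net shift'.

Q₀ = 0.1098 vs Keq = 0.001894 ⇒ Q>K, reverse
Step 1:
                   X          A          E
  I           0.4757     0.4253     0.1537
  C           0.2237    -0.2237   -0.07458
  E           0.6994     0.2016    0.07912
  solve Keq expr → x = -0.07458; check Q = 0.001894
Then remove 0.02268 M of A.
Step 2:
                   X          A          E
  I           0.6994     0.1789    0.07912
  C         -0.01459    0.01459   0.004863
  E           0.6848     0.1935    0.08399
  solve Keq expr → x = 0.004863; check Q = 0.001894

Direction: forward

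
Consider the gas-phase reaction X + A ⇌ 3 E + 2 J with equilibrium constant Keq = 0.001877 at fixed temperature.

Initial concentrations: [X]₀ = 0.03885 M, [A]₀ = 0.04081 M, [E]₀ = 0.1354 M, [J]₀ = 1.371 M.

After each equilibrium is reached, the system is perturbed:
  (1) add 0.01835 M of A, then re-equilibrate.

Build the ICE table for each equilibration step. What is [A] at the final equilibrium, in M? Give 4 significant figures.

[A]_eq = 0.09751 M

Q₀ = 2.943 vs Keq = 0.001877 ⇒ Q>K, reverse
Step 1:
                  X         A         E         J
  Initial   0.03885   0.04081    0.1354     1.371
  Change    0.03878   0.03878   -0.1163  -0.07756
  Equil     0.07763   0.07959   0.01907     1.293
  solve Keq expr → x = -0.03878; check Q = 0.001877
Then add 0.01835 M of A.
Step 2:
                  X         A         E         J
  Initial   0.07763   0.09794   0.01907     1.293
  Change  -4.2955e-04 -4.2955e-04  0.001289 8.5910e-04
  Equil      0.0772   0.09751   0.02036     1.294
  solve Keq expr → x = 4.2955e-04; check Q = 0.001877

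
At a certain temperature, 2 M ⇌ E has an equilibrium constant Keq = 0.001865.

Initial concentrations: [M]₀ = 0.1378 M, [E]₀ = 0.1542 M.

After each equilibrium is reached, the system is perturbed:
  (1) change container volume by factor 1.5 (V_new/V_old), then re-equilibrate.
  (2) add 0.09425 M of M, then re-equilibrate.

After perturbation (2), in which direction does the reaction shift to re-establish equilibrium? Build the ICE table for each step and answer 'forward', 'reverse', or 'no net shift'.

Q₀ = 8.121 vs Keq = 0.001865 ⇒ Q>K, reverse
Step 1:
                  M         E
  I          0.1378    0.1542
  C          0.3077   -0.1538
  E          0.4455 3.7008e-04
  solve Keq expr → x = -0.1538; check Q = 0.001865
Then change container volume by factor 1.5 (V_new/V_old).
Step 2:
                  M         E
  I           0.297 2.4672e-04
  C       1.6412e-04 -8.2058e-05
  E          0.2971 1.6466e-04
  solve Keq expr → x = -8.2058e-05; check Q = 0.001865
Then add 0.09425 M of M.
Step 3:
                  M         E
  I          0.3914 1.6466e-04
  C       -2.4135e-04 1.2067e-04
  E          0.3911 2.8534e-04
  solve Keq expr → x = 1.2067e-04; check Q = 0.001865

Direction: forward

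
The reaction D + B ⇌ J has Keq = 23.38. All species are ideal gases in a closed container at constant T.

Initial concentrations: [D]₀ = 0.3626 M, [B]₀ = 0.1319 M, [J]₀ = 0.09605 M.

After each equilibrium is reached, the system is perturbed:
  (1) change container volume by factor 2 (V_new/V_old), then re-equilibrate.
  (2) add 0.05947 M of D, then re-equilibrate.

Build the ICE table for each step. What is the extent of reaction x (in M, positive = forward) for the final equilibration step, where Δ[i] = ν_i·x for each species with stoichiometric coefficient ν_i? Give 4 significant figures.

Q₀ = 2.008 vs Keq = 23.38 ⇒ Q<K, forward
Step 1:
                  D         B         J
  I          0.3626    0.1319   0.09605
  C        -0.09998  -0.09998   0.09998
  E          0.2626   0.03192     0.196
  solve Keq expr → x = 0.09998; check Q = 23.38
Then change container volume by factor 2 (V_new/V_old).
Step 2:
                  D         B         J
  I          0.1313   0.01596   0.09801
  C         0.01045   0.01045  -0.01045
  E          0.1418   0.02642   0.08756
  solve Keq expr → x = -0.01045; check Q = 23.38
Then add 0.05947 M of D.
Step 3:
                  D         B         J
  I          0.2012   0.02642   0.08756
  C        -0.00594  -0.00594   0.00594
  E          0.1953   0.02048    0.0935
  solve Keq expr → x = 0.00594; check Q = 23.38

x = 0.00594 M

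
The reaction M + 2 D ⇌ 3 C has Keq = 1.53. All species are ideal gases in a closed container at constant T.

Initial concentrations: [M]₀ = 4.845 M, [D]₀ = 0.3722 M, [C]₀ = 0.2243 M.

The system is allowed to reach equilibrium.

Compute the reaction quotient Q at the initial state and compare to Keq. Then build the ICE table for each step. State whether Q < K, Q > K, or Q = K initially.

Q₀ = 0.01681; Q < K (proceeds forward)

Q₀ = 0.01681 vs Keq = 1.53 ⇒ Q<K, forward
Step 1:
                    M           D           C
  init          4.845      0.3722      0.2243
  Δ           -0.1097     -0.2193       0.329
  eq            4.735      0.1529      0.5533
  solve Keq expr → x = 0.1097; check Q = 1.53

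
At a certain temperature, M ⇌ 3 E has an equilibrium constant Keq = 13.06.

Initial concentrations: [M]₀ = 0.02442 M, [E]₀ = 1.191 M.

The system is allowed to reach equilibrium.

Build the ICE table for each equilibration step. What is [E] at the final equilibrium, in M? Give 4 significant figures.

Q₀ = 69.18 vs Keq = 13.06 ⇒ Q>K, reverse
Step 1:
                  M         E
  Initial   0.02442     1.191
  Change     0.0569   -0.1707
  Equil     0.08132      1.02
  solve Keq expr → x = -0.0569; check Q = 13.06

[E]_eq = 1.02 M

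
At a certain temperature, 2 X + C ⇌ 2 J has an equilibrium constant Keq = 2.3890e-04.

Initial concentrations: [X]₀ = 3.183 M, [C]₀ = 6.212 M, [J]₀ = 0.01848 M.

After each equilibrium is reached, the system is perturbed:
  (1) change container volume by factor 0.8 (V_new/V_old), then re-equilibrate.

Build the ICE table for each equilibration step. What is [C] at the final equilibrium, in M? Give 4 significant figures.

Q₀ = 5.4262e-06 vs Keq = 2.3890e-04 ⇒ Q<K, forward
Step 1:
                   X          C          J
  init         3.183      6.212    0.01848
  Δ         -0.09982   -0.04991    0.09982
  eq           3.083      6.162     0.1183
  solve Keq expr → x = 0.04991; check Q = 2.3890e-04
Then change container volume by factor 0.8 (V_new/V_old).
Step 2:
                   X          C          J
  init         3.854      7.703     0.1479
  Δ         -0.01665  -0.008325    0.01665
  eq           3.837      7.694     0.1645
  solve Keq expr → x = 0.008325; check Q = 2.3890e-04

[C]_eq = 7.694 M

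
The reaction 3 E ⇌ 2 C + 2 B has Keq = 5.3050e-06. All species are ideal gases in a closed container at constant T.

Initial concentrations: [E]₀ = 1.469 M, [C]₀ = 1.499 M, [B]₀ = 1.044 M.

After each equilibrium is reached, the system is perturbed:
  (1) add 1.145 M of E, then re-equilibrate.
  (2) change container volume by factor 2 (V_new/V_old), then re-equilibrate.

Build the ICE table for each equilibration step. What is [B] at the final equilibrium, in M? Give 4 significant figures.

[B]_eq = 0.02661 M

Q₀ = 0.7726 vs Keq = 5.3050e-06 ⇒ Q>K, reverse
Step 1:
                    E           C           B
  Initial       1.469       1.499       1.044
  Change        1.529      -1.019      -1.019
  Equil         2.998      0.4799     0.02491
  solve Keq expr → x = -0.5095; check Q = 5.3050e-06
Then add 1.145 M of E.
Step 2:
                    E           C           B
  Initial       4.143      0.4799     0.02491
  Change     -0.02115      0.0141      0.0141
  Equil         4.121       0.494     0.03901
  solve Keq expr → x = 0.007051; check Q = 5.3050e-06
Then change container volume by factor 2 (V_new/V_old).
Step 3:
                    E           C           B
  Initial       2.061       0.247     0.01951
  Change     -0.01065    0.007101    0.007101
  Equil          2.05      0.2541     0.02661
  solve Keq expr → x = 0.00355; check Q = 5.3050e-06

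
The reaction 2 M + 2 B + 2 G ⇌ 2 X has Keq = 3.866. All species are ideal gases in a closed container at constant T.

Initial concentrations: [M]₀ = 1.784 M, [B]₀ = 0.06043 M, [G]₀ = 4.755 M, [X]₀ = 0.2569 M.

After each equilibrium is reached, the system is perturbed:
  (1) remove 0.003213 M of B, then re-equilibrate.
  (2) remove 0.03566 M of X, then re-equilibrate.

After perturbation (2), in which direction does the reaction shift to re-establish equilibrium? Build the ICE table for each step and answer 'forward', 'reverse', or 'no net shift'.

Direction: forward

Q₀ = 0.2511 vs Keq = 3.866 ⇒ Q<K, forward
Step 1:
                  M         B         G         X
  init        1.784   0.06043     4.755    0.2569
  Δ        -0.04192  -0.04192  -0.04192   0.04192
  eq          1.742   0.01851     4.713    0.2988
  solve Keq expr → x = 0.02096; check Q = 3.866
Then remove 0.003213 M of B.
Step 2:
                  M         B         G         X
  init        1.742    0.0153     4.713    0.2988
  Δ        0.002985  0.002985  0.002985 -0.002985
  eq          1.745   0.01828     4.716    0.2958
  solve Keq expr → x = -0.001493; check Q = 3.866
Then remove 0.03566 M of X.
Step 3:
                  M         B         G         X
  init        1.745   0.01828     4.716    0.2602
  Δ       -0.002051 -0.002051 -0.002051  0.002051
  eq          1.743   0.01623     4.714    0.2622
  solve Keq expr → x = 0.001025; check Q = 3.866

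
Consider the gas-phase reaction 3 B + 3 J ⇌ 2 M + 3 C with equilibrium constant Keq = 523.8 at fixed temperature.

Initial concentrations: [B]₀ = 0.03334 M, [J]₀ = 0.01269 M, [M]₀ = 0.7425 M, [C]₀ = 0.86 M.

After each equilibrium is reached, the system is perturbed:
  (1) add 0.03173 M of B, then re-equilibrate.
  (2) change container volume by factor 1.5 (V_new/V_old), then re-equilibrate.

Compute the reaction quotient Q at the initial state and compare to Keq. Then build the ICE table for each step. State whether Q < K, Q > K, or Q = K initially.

Q₀ = 4.6303e+09; Q > K (proceeds reverse)

Q₀ = 4.6303e+09 vs Keq = 523.8 ⇒ Q>K, reverse
Step 1:
                  B         J         M         C
  I         0.03334   0.01269    0.7425      0.86
  C          0.2155    0.2155   -0.1437   -0.2155
  E          0.2489    0.2282    0.5988    0.6445
  solve Keq expr → x = -0.07184; check Q = 523.8
Then add 0.03173 M of B.
Step 2:
                  B         J         M         C
  I          0.2806    0.2282    0.5988    0.6445
  C        -0.01153  -0.01153  0.007684   0.01153
  E          0.2691    0.2167    0.6065     0.656
  solve Keq expr → x = 0.003842; check Q = 523.8
Then change container volume by factor 1.5 (V_new/V_old).
Step 3:
                  B         J         M         C
  I          0.1794    0.1445    0.4043    0.4373
  C        0.008673  0.008673 -0.005782 -0.008673
  E          0.1881    0.1531    0.3985    0.4287
  solve Keq expr → x = -0.002891; check Q = 523.8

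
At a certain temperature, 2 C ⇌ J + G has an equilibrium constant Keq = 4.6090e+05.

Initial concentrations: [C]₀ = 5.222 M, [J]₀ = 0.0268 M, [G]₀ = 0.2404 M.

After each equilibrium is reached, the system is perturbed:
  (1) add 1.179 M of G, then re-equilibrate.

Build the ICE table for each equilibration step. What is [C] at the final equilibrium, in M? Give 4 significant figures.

[C]_eq = 0.004799 M

Q₀ = 2.3626e-04 vs Keq = 4.6090e+05 ⇒ Q<K, forward
Step 1:
                  C         J         G
  I           5.222    0.0268    0.2404
  C          -5.218     2.609     2.609
  E        0.004037     2.636     2.849
  solve Keq expr → x = 2.609; check Q = 4.6090e+05
Then add 1.179 M of G.
Step 2:
                  C         J         G
  I        0.004037     2.636     4.028
  C       7.6245e-04 -3.8123e-04 -3.8123e-04
  E        0.004799     2.635     4.028
  solve Keq expr → x = -3.8123e-04; check Q = 4.6090e+05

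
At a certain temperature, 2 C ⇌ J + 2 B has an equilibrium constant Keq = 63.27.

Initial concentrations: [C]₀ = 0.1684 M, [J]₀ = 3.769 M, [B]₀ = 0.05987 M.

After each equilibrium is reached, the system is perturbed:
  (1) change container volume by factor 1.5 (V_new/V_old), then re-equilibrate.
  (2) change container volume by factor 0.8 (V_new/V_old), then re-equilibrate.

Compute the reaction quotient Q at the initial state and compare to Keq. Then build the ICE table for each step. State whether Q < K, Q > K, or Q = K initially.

Q₀ = 0.4764; Q < K (proceeds forward)

Q₀ = 0.4764 vs Keq = 63.27 ⇒ Q<K, forward
Step 1:
                   C          J          B
  init        0.1684      3.769    0.05987
  Δ          -0.1233    0.06166     0.1233
  eq         0.04508      3.831     0.1832
  solve Keq expr → x = 0.06166; check Q = 63.27
Then change container volume by factor 1.5 (V_new/V_old).
Step 2:
                   C          J          B
  init       0.03005      2.554     0.1221
  Δ        -0.004582   0.002291   0.004582
  eq         0.02547      2.556     0.1267
  solve Keq expr → x = 0.002291; check Q = 63.27
Then change container volume by factor 0.8 (V_new/V_old).
Step 3:
                   C          J          B
  init       0.03184      3.195     0.1584
  Δ         0.003061  -0.001531  -0.003061
  eq          0.0349      3.194     0.1553
  solve Keq expr → x = -0.001531; check Q = 63.27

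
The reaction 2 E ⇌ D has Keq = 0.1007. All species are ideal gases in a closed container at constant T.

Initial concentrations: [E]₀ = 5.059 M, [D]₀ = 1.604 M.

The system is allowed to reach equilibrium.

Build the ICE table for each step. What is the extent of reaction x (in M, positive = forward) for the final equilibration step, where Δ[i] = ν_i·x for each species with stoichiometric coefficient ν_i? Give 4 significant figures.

Q₀ = 0.06267 vs Keq = 0.1007 ⇒ Q<K, forward
Step 1:
                    E           D
  init          5.059       1.604
  Δ           -0.6706      0.3353
  eq            4.388       1.939
  solve Keq expr → x = 0.3353; check Q = 0.1007

x = 0.3353 M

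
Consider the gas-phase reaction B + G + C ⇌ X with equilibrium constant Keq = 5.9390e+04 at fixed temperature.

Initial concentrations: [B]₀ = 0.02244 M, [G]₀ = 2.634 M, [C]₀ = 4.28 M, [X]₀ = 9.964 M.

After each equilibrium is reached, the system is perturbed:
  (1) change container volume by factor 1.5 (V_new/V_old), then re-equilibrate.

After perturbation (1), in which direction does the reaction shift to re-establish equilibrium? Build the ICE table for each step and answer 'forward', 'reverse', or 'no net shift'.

Q₀ = 39.39 vs Keq = 5.9390e+04 ⇒ Q<K, forward
Step 1:
                    B           G           C           X
  init        0.02244       2.634        4.28       9.964
  Δ          -0.02242    -0.02242    -0.02242     0.02242
  eq       1.5123e-05       2.612       4.258       9.986
  solve Keq expr → x = 0.02242; check Q = 5.9390e+04
Then change container volume by factor 1.5 (V_new/V_old).
Step 2:
                    B           G           C           X
  init     1.0082e-05       1.741       2.838       6.658
  Δ        1.2602e-05  1.2602e-05  1.2602e-05 -1.2602e-05
  eq       2.2684e-05       1.741       2.838       6.658
  solve Keq expr → x = -1.2602e-05; check Q = 5.9390e+04

Direction: reverse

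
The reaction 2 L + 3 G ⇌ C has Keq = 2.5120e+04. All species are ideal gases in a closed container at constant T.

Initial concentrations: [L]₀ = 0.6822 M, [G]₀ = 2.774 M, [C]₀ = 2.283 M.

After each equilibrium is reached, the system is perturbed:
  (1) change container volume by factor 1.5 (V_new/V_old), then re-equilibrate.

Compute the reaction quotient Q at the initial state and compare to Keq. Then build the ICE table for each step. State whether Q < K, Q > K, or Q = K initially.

Q₀ = 0.2298 vs Keq = 2.5120e+04 ⇒ Q<K, forward
Step 1:
                   L          G          C
  init        0.6822      2.774      2.283
  Δ          -0.6778     -1.017     0.3389
  eq        0.004386      1.757      2.622
  solve Keq expr → x = 0.3389; check Q = 2.5120e+04
Then change container volume by factor 1.5 (V_new/V_old).
Step 2:
                   L          G          C
  init      0.002924      1.172      1.748
  Δ         0.003606   0.005409  -0.001803
  eq         0.00653      1.177      1.746
  solve Keq expr → x = -0.001803; check Q = 2.5120e+04

Q₀ = 0.2298; Q < K (proceeds forward)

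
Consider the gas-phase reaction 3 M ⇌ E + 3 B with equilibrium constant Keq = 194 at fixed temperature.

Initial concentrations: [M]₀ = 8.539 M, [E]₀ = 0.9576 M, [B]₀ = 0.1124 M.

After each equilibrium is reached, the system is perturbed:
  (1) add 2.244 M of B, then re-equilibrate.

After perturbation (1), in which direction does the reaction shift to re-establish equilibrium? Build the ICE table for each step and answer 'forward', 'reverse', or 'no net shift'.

Q₀ = 2.1840e-06 vs Keq = 194 ⇒ Q<K, forward
Step 1:
                    M           E           B
  init          8.539      0.9576      0.1124
  Δ            -6.781        2.26       6.781
  eq            1.758       3.218       6.893
  solve Keq expr → x = 2.26; check Q = 194
Then add 2.244 M of B.
Step 2:
                    M           E           B
  init          1.758       3.218       9.137
  Δ            0.4294     -0.1431     -0.4294
  eq            2.187       3.075       8.708
  solve Keq expr → x = -0.1431; check Q = 194

Direction: reverse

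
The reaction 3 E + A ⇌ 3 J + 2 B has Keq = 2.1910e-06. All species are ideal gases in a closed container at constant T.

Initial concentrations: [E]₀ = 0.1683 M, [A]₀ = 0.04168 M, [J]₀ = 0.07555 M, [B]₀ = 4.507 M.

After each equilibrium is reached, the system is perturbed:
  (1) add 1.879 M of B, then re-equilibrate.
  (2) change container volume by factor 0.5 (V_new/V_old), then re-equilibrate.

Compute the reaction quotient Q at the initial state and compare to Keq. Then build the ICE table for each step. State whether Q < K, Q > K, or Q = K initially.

Q₀ = 44.09; Q > K (proceeds reverse)

Q₀ = 44.09 vs Keq = 2.1910e-06 ⇒ Q>K, reverse
Step 1:
                    E           A           J           B
  Initial      0.1683     0.04168     0.07555       4.507
  Change      0.07508     0.02503    -0.07508    -0.05005
  Equil        0.2434     0.06671  4.7336e-04       4.457
  solve Keq expr → x = -0.02503; check Q = 2.1910e-06
Then add 1.879 M of B.
Step 2:
                    E           A           J           B
  Initial      0.2434     0.06671  4.7336e-04       6.336
  Change   9.8738e-05  3.2913e-05 -9.8738e-05 -6.5825e-05
  Equil        0.2435     0.06674  3.7462e-04       6.336
  solve Keq expr → x = -3.2913e-05; check Q = 2.1910e-06
Then change container volume by factor 0.5 (V_new/V_old).
Step 3:
                    E           A           J           B
  Initial       0.487      0.1335  7.4924e-04       12.67
  Change   1.5430e-04  5.1433e-05 -1.5430e-04 -1.0287e-04
  Equil        0.4871      0.1335  5.9494e-04       12.67
  solve Keq expr → x = -5.1433e-05; check Q = 2.1910e-06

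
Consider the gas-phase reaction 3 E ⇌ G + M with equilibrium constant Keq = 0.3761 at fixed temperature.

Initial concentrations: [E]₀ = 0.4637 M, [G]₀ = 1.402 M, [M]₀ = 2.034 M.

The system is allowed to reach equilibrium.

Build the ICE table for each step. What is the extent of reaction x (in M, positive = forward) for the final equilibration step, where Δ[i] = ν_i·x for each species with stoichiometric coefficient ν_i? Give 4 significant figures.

x = -0.392 M

Q₀ = 28.6 vs Keq = 0.3761 ⇒ Q>K, reverse
Step 1:
                    E           G           M
  Initial      0.4637       1.402       2.034
  Change        1.176      -0.392      -0.392
  Equil          1.64        1.01       1.642
  solve Keq expr → x = -0.392; check Q = 0.3761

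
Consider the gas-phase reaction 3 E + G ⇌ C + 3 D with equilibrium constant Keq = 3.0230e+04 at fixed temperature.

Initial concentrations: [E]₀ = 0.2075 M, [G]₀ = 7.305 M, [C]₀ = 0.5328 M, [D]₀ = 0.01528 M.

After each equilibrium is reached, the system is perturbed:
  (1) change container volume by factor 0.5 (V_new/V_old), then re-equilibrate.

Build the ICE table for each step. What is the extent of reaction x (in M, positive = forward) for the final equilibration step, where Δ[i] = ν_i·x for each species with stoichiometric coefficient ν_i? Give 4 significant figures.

Q₀ = 2.9125e-05 vs Keq = 3.0230e+04 ⇒ Q<K, forward
Step 1:
                    E           G           C           D
  Initial      0.2075       7.305      0.5328     0.01528
  Change      -0.2044    -0.06814     0.06814      0.2044
  Equil      0.003077       7.237      0.6009      0.2197
  solve Keq expr → x = 0.06814; check Q = 3.0230e+04
Then change container volume by factor 0.5 (V_new/V_old).
Step 2:
                    E           G           C           D
  Initial    0.006154       14.47       1.202      0.4394
  Change            0           0           0           0
  Equil      0.006154       14.47       1.202      0.4394
  solve Keq expr → x = 0; check Q = 3.0230e+04

x = 0 M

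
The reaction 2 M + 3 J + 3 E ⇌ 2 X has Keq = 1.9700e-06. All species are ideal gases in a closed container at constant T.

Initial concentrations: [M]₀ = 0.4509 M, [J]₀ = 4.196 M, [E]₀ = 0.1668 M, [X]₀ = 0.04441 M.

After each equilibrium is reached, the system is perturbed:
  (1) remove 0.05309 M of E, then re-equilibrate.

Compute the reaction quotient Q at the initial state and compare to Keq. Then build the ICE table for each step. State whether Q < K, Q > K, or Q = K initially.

Q₀ = 0.02829 vs Keq = 1.9700e-06 ⇒ Q>K, reverse
Step 1:
                  M         J         E         X
  Initial    0.4509     4.196    0.1668   0.04441
  Change    0.04373   0.06559   0.06559  -0.04373
  Equil      0.4946     4.262    0.2324 6.8421e-04
  solve Keq expr → x = -0.02186; check Q = 1.9700e-06
Then remove 0.05309 M of E.
Step 2:
                  M         J         E         X
  Initial    0.4946     4.262    0.1793 6.8421e-04
  Change  2.1898e-04 3.2847e-04 3.2847e-04 -2.1898e-04
  Equil      0.4948     4.262    0.1796 4.6523e-04
  solve Keq expr → x = -1.0949e-04; check Q = 1.9700e-06

Q₀ = 0.02829; Q > K (proceeds reverse)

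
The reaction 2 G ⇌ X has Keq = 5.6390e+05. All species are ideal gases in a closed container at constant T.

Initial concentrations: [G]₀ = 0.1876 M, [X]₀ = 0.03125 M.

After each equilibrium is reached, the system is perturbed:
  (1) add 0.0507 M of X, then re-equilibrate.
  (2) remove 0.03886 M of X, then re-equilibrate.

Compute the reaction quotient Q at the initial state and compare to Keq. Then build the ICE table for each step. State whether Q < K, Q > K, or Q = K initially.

Q₀ = 0.8879; Q < K (proceeds forward)

Q₀ = 0.8879 vs Keq = 5.6390e+05 ⇒ Q<K, forward
Step 1:
                  G         X
  Initial    0.1876   0.03125
  Change    -0.1871   0.09356
  Equil   4.7047e-04    0.1248
  solve Keq expr → x = 0.09356; check Q = 5.6390e+05
Then add 0.0507 M of X.
Step 2:
                  G         X
  Initial 4.7047e-04    0.1755
  Change  8.7360e-05 -4.3680e-05
  Equil   5.5783e-04    0.1755
  solve Keq expr → x = -4.3680e-05; check Q = 5.6390e+05
Then remove 0.03886 M of X.
Step 3:
                  G         X
  Initial 5.5783e-04    0.1366
  Change  -6.5570e-05 3.2785e-05
  Equil   4.9226e-04    0.1366
  solve Keq expr → x = 3.2785e-05; check Q = 5.6390e+05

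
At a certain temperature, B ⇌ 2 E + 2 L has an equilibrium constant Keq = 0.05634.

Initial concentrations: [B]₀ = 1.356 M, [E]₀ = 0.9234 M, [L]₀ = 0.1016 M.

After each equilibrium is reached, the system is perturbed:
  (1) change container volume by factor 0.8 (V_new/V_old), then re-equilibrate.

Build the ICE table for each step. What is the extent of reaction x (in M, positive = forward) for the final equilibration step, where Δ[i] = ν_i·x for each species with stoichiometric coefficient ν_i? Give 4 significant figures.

Q₀ = 0.006491 vs Keq = 0.05634 ⇒ Q<K, forward
Step 1:
                  B         E         L
  I           1.356    0.9234    0.1016
  C        -0.07448     0.149     0.149
  E           1.282     1.072    0.2506
  solve Keq expr → x = 0.07448; check Q = 0.05634
Then change container volume by factor 0.8 (V_new/V_old).
Step 2:
                  B         E         L
  I           1.602      1.34    0.3132
  C          0.0367  -0.07341  -0.07341
  E           1.639     1.267    0.2398
  solve Keq expr → x = -0.0367; check Q = 0.05634

x = -0.0367 M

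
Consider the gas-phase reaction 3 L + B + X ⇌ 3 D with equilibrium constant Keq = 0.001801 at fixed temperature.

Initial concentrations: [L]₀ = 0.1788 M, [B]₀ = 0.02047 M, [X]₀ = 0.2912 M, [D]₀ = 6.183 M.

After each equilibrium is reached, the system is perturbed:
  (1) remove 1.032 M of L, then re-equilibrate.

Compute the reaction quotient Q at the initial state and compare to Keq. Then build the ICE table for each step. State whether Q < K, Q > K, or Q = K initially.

Q₀ = 6.9372e+06 vs Keq = 0.001801 ⇒ Q>K, reverse
Step 1:
                    L           B           X           D
  init         0.1788     0.02047      0.2912       6.183
  Δ             5.188       1.729       1.729      -5.188
  eq            5.367        1.75       2.021      0.9948
  solve Keq expr → x = -1.729; check Q = 0.001801
Then remove 1.032 M of L.
Step 2:
                    L           B           X           D
  init          4.335        1.75       2.021      0.9948
  Δ             0.149     0.04968     0.04968      -0.149
  eq            4.484         1.8        2.07      0.8457
  solve Keq expr → x = -0.04968; check Q = 0.001801

Q₀ = 6.9372e+06; Q > K (proceeds reverse)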